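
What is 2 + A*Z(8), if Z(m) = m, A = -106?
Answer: -846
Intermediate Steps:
2 + A*Z(8) = 2 - 106*8 = 2 - 848 = -846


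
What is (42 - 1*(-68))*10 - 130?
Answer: 970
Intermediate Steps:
(42 - 1*(-68))*10 - 130 = (42 + 68)*10 - 130 = 110*10 - 130 = 1100 - 130 = 970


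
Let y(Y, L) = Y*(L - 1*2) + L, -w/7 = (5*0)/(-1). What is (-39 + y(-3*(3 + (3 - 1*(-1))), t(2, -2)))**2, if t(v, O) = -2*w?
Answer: 9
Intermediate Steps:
w = 0 (w = -7*5*0/(-1) = -0*(-1) = -7*0 = 0)
t(v, O) = 0 (t(v, O) = -2*0 = 0)
y(Y, L) = L + Y*(-2 + L) (y(Y, L) = Y*(L - 2) + L = Y*(-2 + L) + L = L + Y*(-2 + L))
(-39 + y(-3*(3 + (3 - 1*(-1))), t(2, -2)))**2 = (-39 + (0 - (-6)*(3 + (3 - 1*(-1))) + 0*(-3*(3 + (3 - 1*(-1))))))**2 = (-39 + (0 - (-6)*(3 + (3 + 1)) + 0*(-3*(3 + (3 + 1)))))**2 = (-39 + (0 - (-6)*(3 + 4) + 0*(-3*(3 + 4))))**2 = (-39 + (0 - (-6)*7 + 0*(-3*7)))**2 = (-39 + (0 - 2*(-21) + 0*(-21)))**2 = (-39 + (0 + 42 + 0))**2 = (-39 + 42)**2 = 3**2 = 9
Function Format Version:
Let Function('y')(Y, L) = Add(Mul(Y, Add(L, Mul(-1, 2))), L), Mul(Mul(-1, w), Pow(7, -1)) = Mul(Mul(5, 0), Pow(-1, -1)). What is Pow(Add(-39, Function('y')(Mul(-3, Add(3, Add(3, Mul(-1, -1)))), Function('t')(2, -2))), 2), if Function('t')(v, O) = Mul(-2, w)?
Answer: 9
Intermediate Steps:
w = 0 (w = Mul(-7, Mul(Mul(5, 0), Pow(-1, -1))) = Mul(-7, Mul(0, -1)) = Mul(-7, 0) = 0)
Function('t')(v, O) = 0 (Function('t')(v, O) = Mul(-2, 0) = 0)
Function('y')(Y, L) = Add(L, Mul(Y, Add(-2, L))) (Function('y')(Y, L) = Add(Mul(Y, Add(L, -2)), L) = Add(Mul(Y, Add(-2, L)), L) = Add(L, Mul(Y, Add(-2, L))))
Pow(Add(-39, Function('y')(Mul(-3, Add(3, Add(3, Mul(-1, -1)))), Function('t')(2, -2))), 2) = Pow(Add(-39, Add(0, Mul(-2, Mul(-3, Add(3, Add(3, Mul(-1, -1))))), Mul(0, Mul(-3, Add(3, Add(3, Mul(-1, -1))))))), 2) = Pow(Add(-39, Add(0, Mul(-2, Mul(-3, Add(3, Add(3, 1)))), Mul(0, Mul(-3, Add(3, Add(3, 1)))))), 2) = Pow(Add(-39, Add(0, Mul(-2, Mul(-3, Add(3, 4))), Mul(0, Mul(-3, Add(3, 4))))), 2) = Pow(Add(-39, Add(0, Mul(-2, Mul(-3, 7)), Mul(0, Mul(-3, 7)))), 2) = Pow(Add(-39, Add(0, Mul(-2, -21), Mul(0, -21))), 2) = Pow(Add(-39, Add(0, 42, 0)), 2) = Pow(Add(-39, 42), 2) = Pow(3, 2) = 9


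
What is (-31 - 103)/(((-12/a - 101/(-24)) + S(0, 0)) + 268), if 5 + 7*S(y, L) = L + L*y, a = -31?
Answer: -697872/1415957 ≈ -0.49286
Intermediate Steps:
S(y, L) = -5/7 + L/7 + L*y/7 (S(y, L) = -5/7 + (L + L*y)/7 = -5/7 + (L/7 + L*y/7) = -5/7 + L/7 + L*y/7)
(-31 - 103)/(((-12/a - 101/(-24)) + S(0, 0)) + 268) = (-31 - 103)/(((-12/(-31) - 101/(-24)) + (-5/7 + (⅐)*0 + (⅐)*0*0)) + 268) = -134/(((-12*(-1/31) - 101*(-1/24)) + (-5/7 + 0 + 0)) + 268) = -134/(((12/31 + 101/24) - 5/7) + 268) = -134/((3419/744 - 5/7) + 268) = -134/(20213/5208 + 268) = -134/1415957/5208 = -134*5208/1415957 = -697872/1415957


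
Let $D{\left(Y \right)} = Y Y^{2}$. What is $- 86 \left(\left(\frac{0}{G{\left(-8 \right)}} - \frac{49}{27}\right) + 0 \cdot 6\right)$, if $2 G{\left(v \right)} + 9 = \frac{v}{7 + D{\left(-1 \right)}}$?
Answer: $\frac{4214}{27} \approx 156.07$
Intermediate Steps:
$D{\left(Y \right)} = Y^{3}$
$G{\left(v \right)} = - \frac{9}{2} + \frac{v}{12}$ ($G{\left(v \right)} = - \frac{9}{2} + \frac{\frac{1}{7 + \left(-1\right)^{3}} v}{2} = - \frac{9}{2} + \frac{\frac{1}{7 - 1} v}{2} = - \frac{9}{2} + \frac{\frac{1}{6} v}{2} = - \frac{9}{2} + \frac{v}{12}$)
$- 86 \left(\left(\frac{0}{G{\left(-8 \right)}} - \frac{49}{27}\right) + 0 \cdot 6\right) = - 86 \left(\left(\frac{0}{- \frac{9}{2} + \frac{1}{12} \left(-8\right)} - \frac{49}{27}\right) + 0 \cdot 6\right) = - 86 \left(\left(\frac{0}{- \frac{9}{2} - \frac{2}{3}} - \frac{49}{27}\right) + 0\right) = - 86 \left(\left(\frac{0}{- \frac{31}{6}} - \frac{49}{27}\right) + 0\right) = - 86 \left(\left(0 \left(- \frac{6}{31}\right) - \frac{49}{27}\right) + 0\right) = - 86 \left(\left(0 - \frac{49}{27}\right) + 0\right) = - 86 \left(- \frac{49}{27} + 0\right) = \left(-86\right) \left(- \frac{49}{27}\right) = \frac{4214}{27}$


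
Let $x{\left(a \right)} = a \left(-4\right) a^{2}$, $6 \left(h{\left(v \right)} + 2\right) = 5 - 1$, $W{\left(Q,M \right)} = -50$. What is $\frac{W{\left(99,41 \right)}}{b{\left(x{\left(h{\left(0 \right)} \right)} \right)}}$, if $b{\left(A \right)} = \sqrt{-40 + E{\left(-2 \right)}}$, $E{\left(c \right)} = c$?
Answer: $\frac{25 i \sqrt{42}}{21} \approx 7.7152 i$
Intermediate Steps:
$h{\left(v \right)} = - \frac{4}{3}$ ($h{\left(v \right)} = -2 + \frac{5 - 1}{6} = -2 + \frac{1}{6} \cdot 4 = -2 + \frac{2}{3} = - \frac{4}{3}$)
$x{\left(a \right)} = - 4 a^{3}$ ($x{\left(a \right)} = - 4 a a^{2} = - 4 a^{3}$)
$b{\left(A \right)} = i \sqrt{42}$ ($b{\left(A \right)} = \sqrt{-40 - 2} = \sqrt{-42} = i \sqrt{42}$)
$\frac{W{\left(99,41 \right)}}{b{\left(x{\left(h{\left(0 \right)} \right)} \right)}} = - \frac{50}{i \sqrt{42}} = - 50 \left(- \frac{i \sqrt{42}}{42}\right) = \frac{25 i \sqrt{42}}{21}$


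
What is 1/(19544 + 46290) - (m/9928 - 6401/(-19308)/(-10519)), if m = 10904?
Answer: -9111909120912629/8296669194897444 ≈ -1.0983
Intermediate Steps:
1/(19544 + 46290) - (m/9928 - 6401/(-19308)/(-10519)) = 1/(19544 + 46290) - (10904/9928 - 6401/(-19308)/(-10519)) = 1/65834 - (10904*(1/9928) - 6401*(-1/19308)*(-1/10519)) = 1/65834 - (1363/1241 + (6401/19308)*(-1/10519)) = 1/65834 - (1363/1241 - 6401/203100852) = 1/65834 - 1*276818517635/252048157332 = 1/65834 - 276818517635/252048157332 = -9111909120912629/8296669194897444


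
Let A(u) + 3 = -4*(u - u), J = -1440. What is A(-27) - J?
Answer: 1437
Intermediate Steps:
A(u) = -3 (A(u) = -3 - 4*(u - u) = -3 - 4*0 = -3 + 0 = -3)
A(-27) - J = -3 - 1*(-1440) = -3 + 1440 = 1437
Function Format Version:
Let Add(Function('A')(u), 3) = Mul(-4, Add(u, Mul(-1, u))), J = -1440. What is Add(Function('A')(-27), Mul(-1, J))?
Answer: 1437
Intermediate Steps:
Function('A')(u) = -3 (Function('A')(u) = Add(-3, Mul(-4, Add(u, Mul(-1, u)))) = Add(-3, Mul(-4, 0)) = Add(-3, 0) = -3)
Add(Function('A')(-27), Mul(-1, J)) = Add(-3, Mul(-1, -1440)) = Add(-3, 1440) = 1437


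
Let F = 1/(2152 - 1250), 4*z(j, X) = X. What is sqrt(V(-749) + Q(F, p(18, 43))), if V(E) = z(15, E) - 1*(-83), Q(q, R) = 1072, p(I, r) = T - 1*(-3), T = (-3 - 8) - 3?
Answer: 7*sqrt(79)/2 ≈ 31.109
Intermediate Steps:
z(j, X) = X/4
T = -14 (T = -11 - 3 = -14)
p(I, r) = -11 (p(I, r) = -14 - 1*(-3) = -14 + 3 = -11)
F = 1/902 ≈ 0.0011086
V(E) = 83 + E/4 (V(E) = E/4 - 1*(-83) = E/4 + 83 = 83 + E/4)
sqrt(V(-749) + Q(F, p(18, 43))) = sqrt((83 + (1/4)*(-749)) + 1072) = sqrt((83 - 749/4) + 1072) = sqrt(-417/4 + 1072) = sqrt(3871/4) = 7*sqrt(79)/2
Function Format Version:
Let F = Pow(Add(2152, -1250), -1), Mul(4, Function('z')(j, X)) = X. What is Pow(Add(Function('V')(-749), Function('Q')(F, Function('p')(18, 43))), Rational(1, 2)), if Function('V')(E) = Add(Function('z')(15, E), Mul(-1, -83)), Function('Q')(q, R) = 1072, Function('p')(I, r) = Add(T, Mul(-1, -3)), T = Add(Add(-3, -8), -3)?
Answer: Mul(Rational(7, 2), Pow(79, Rational(1, 2))) ≈ 31.109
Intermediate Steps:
Function('z')(j, X) = Mul(Rational(1, 4), X)
T = -14 (T = Add(-11, -3) = -14)
Function('p')(I, r) = -11 (Function('p')(I, r) = Add(-14, Mul(-1, -3)) = Add(-14, 3) = -11)
F = Rational(1, 902) (F = Pow(902, -1) = Rational(1, 902) ≈ 0.0011086)
Function('V')(E) = Add(83, Mul(Rational(1, 4), E)) (Function('V')(E) = Add(Mul(Rational(1, 4), E), Mul(-1, -83)) = Add(Mul(Rational(1, 4), E), 83) = Add(83, Mul(Rational(1, 4), E)))
Pow(Add(Function('V')(-749), Function('Q')(F, Function('p')(18, 43))), Rational(1, 2)) = Pow(Add(Add(83, Mul(Rational(1, 4), -749)), 1072), Rational(1, 2)) = Pow(Add(Add(83, Rational(-749, 4)), 1072), Rational(1, 2)) = Pow(Add(Rational(-417, 4), 1072), Rational(1, 2)) = Pow(Rational(3871, 4), Rational(1, 2)) = Mul(Rational(7, 2), Pow(79, Rational(1, 2)))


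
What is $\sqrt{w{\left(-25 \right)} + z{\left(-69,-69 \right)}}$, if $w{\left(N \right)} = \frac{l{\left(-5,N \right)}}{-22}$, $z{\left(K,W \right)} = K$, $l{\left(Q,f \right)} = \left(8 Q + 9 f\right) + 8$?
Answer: $\frac{i \sqrt{27742}}{22} \approx 7.5709 i$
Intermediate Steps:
$l{\left(Q,f \right)} = 8 + 8 Q + 9 f$
$w{\left(N \right)} = \frac{16}{11} - \frac{9 N}{22}$ ($w{\left(N \right)} = \frac{8 + 8 \left(-5\right) + 9 N}{-22} = \left(8 - 40 + 9 N\right) \left(- \frac{1}{22}\right) = \left(-32 + 9 N\right) \left(- \frac{1}{22}\right) = \frac{16}{11} - \frac{9 N}{22}$)
$\sqrt{w{\left(-25 \right)} + z{\left(-69,-69 \right)}} = \sqrt{\left(\frac{16}{11} - - \frac{225}{22}\right) - 69} = \sqrt{\left(\frac{16}{11} + \frac{225}{22}\right) - 69} = \sqrt{\frac{257}{22} - 69} = \sqrt{- \frac{1261}{22}} = \frac{i \sqrt{27742}}{22}$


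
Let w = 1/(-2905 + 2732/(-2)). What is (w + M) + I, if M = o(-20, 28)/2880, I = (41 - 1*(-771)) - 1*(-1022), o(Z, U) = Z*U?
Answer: 281958571/153756 ≈ 1833.8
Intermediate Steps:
o(Z, U) = U*Z
I = 1834 (I = (41 + 771) + 1022 = 812 + 1022 = 1834)
w = -1/4271 (w = 1/(-2905 + 2732*(-½)) = 1/(-2905 - 1366) = 1/(-4271) = -1/4271 ≈ -0.00023414)
M = -7/36 (M = (28*(-20))/2880 = -560*1/2880 = -7/36 ≈ -0.19444)
(w + M) + I = (-1/4271 - 7/36) + 1834 = -29933/153756 + 1834 = 281958571/153756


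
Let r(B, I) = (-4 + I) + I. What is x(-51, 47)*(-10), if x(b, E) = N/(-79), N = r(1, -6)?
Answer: -160/79 ≈ -2.0253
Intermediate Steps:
r(B, I) = -4 + 2*I
N = -16 (N = -4 + 2*(-6) = -4 - 12 = -16)
x(b, E) = 16/79 (x(b, E) = -16/(-79) = -16*(-1/79) = 16/79)
x(-51, 47)*(-10) = (16/79)*(-10) = -160/79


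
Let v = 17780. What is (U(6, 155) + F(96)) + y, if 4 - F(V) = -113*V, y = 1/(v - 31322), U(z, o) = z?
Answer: 147039035/13542 ≈ 10858.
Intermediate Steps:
y = -1/13542 (y = 1/(17780 - 31322) = 1/(-13542) = -1/13542 ≈ -7.3844e-5)
F(V) = 4 + 113*V (F(V) = 4 - (-113)*V = 4 + 113*V)
(U(6, 155) + F(96)) + y = (6 + (4 + 113*96)) - 1/13542 = (6 + (4 + 10848)) - 1/13542 = (6 + 10852) - 1/13542 = 10858 - 1/13542 = 147039035/13542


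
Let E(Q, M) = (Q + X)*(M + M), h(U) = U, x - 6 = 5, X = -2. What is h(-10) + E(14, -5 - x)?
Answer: -394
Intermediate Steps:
x = 11 (x = 6 + 5 = 11)
E(Q, M) = 2*M*(-2 + Q) (E(Q, M) = (Q - 2)*(M + M) = (-2 + Q)*(2*M) = 2*M*(-2 + Q))
h(-10) + E(14, -5 - x) = -10 + 2*(-5 - 1*11)*(-2 + 14) = -10 + 2*(-5 - 11)*12 = -10 + 2*(-16)*12 = -10 - 384 = -394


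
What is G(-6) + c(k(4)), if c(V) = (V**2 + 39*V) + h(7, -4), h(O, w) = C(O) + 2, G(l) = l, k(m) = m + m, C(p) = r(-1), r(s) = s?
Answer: 371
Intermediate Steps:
C(p) = -1
k(m) = 2*m
h(O, w) = 1 (h(O, w) = -1 + 2 = 1)
c(V) = 1 + V**2 + 39*V (c(V) = (V**2 + 39*V) + 1 = 1 + V**2 + 39*V)
G(-6) + c(k(4)) = -6 + (1 + (2*4)**2 + 39*(2*4)) = -6 + (1 + 8**2 + 39*8) = -6 + (1 + 64 + 312) = -6 + 377 = 371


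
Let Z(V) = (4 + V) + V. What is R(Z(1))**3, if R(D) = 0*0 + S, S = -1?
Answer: -1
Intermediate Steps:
Z(V) = 4 + 2*V
R(D) = -1 (R(D) = 0*0 - 1 = 0 - 1 = -1)
R(Z(1))**3 = (-1)**3 = -1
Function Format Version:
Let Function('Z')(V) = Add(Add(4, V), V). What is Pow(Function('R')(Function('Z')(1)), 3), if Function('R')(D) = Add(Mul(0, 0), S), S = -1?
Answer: -1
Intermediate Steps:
Function('Z')(V) = Add(4, Mul(2, V))
Function('R')(D) = -1 (Function('R')(D) = Add(Mul(0, 0), -1) = Add(0, -1) = -1)
Pow(Function('R')(Function('Z')(1)), 3) = Pow(-1, 3) = -1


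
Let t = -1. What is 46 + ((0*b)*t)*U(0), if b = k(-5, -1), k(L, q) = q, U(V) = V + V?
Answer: 46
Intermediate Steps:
U(V) = 2*V
b = -1
46 + ((0*b)*t)*U(0) = 46 + ((0*(-1))*(-1))*(2*0) = 46 + (0*(-1))*0 = 46 + 0*0 = 46 + 0 = 46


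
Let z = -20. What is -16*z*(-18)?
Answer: -5760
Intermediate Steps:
-16*z*(-18) = -16*(-20)*(-18) = 320*(-18) = -5760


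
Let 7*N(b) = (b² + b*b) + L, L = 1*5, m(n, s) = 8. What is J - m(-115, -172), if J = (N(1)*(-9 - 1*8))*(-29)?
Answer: 485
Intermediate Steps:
L = 5
N(b) = 5/7 + 2*b²/7 (N(b) = ((b² + b*b) + 5)/7 = ((b² + b²) + 5)/7 = (2*b² + 5)/7 = (5 + 2*b²)/7 = 5/7 + 2*b²/7)
J = 493 (J = ((5/7 + (2/7)*1²)*(-9 - 1*8))*(-29) = ((5/7 + (2/7)*1)*(-9 - 8))*(-29) = ((5/7 + 2/7)*(-17))*(-29) = (1*(-17))*(-29) = -17*(-29) = 493)
J - m(-115, -172) = 493 - 1*8 = 493 - 8 = 485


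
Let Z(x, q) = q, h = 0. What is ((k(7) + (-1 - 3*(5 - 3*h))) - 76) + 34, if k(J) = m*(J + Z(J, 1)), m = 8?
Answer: 6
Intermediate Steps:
k(J) = 8 + 8*J (k(J) = 8*(J + 1) = 8*(1 + J) = 8 + 8*J)
((k(7) + (-1 - 3*(5 - 3*h))) - 76) + 34 = (((8 + 8*7) + (-1 - 3*(5 - 3*0))) - 76) + 34 = (((8 + 56) + (-1 - 3*(5 + 0))) - 76) + 34 = ((64 + (-1 - 3*5)) - 76) + 34 = ((64 + (-1 - 15)) - 76) + 34 = ((64 - 16) - 76) + 34 = (48 - 76) + 34 = -28 + 34 = 6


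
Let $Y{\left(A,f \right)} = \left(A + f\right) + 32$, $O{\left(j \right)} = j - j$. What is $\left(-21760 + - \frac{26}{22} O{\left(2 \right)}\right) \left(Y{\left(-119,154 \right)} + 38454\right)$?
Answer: $-838216960$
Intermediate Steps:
$O{\left(j \right)} = 0$
$Y{\left(A,f \right)} = 32 + A + f$
$\left(-21760 + - \frac{26}{22} O{\left(2 \right)}\right) \left(Y{\left(-119,154 \right)} + 38454\right) = \left(-21760 + - \frac{26}{22} \cdot 0\right) \left(\left(32 - 119 + 154\right) + 38454\right) = \left(-21760 + \left(-26\right) \frac{1}{22} \cdot 0\right) \left(67 + 38454\right) = \left(-21760 - 0\right) 38521 = \left(-21760 + 0\right) 38521 = \left(-21760\right) 38521 = -838216960$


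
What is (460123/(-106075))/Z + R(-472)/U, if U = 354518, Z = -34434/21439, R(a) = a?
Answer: 1747723043485423/647453839266450 ≈ 2.6994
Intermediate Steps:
Z = -34434/21439 (Z = -34434*1/21439 = -34434/21439 ≈ -1.6061)
(460123/(-106075))/Z + R(-472)/U = (460123/(-106075))/(-34434/21439) - 472/354518 = (460123*(-1/106075))*(-21439/34434) - 472*1/354518 = -460123/106075*(-21439/34434) - 236/177259 = 9864576997/3652586550 - 236/177259 = 1747723043485423/647453839266450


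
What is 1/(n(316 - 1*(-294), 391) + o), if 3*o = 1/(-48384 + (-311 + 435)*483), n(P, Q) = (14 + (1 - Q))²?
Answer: 34524/4880865025 ≈ 7.0733e-6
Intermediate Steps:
n(P, Q) = (15 - Q)²
o = 1/34524 (o = 1/(3*(-48384 + (-311 + 435)*483)) = 1/(3*(-48384 + 124*483)) = 1/(3*(-48384 + 59892)) = (⅓)/11508 = (⅓)*(1/11508) = 1/34524 ≈ 2.8965e-5)
1/(n(316 - 1*(-294), 391) + o) = 1/((-15 + 391)² + 1/34524) = 1/(376² + 1/34524) = 1/(141376 + 1/34524) = 1/(4880865025/34524) = 34524/4880865025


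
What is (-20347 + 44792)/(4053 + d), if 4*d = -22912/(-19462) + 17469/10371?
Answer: 3289325751260/545469033209 ≈ 6.0303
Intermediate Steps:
d = 96267005/134560268 (d = (-22912/(-19462) + 17469/10371)/4 = (-22912*(-1/19462) + 17469*(1/10371))/4 = (11456/9731 + 5823/3457)/4 = (¼)*(96267005/33640067) = 96267005/134560268 ≈ 0.71542)
(-20347 + 44792)/(4053 + d) = (-20347 + 44792)/(4053 + 96267005/134560268) = 24445/(545469033209/134560268) = 24445*(134560268/545469033209) = 3289325751260/545469033209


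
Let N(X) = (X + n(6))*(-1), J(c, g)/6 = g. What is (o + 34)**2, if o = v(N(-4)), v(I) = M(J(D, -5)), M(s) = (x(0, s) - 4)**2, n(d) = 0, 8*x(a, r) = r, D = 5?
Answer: 2265025/256 ≈ 8847.8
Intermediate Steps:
x(a, r) = r/8
J(c, g) = 6*g
M(s) = (-4 + s/8)**2 (M(s) = (s/8 - 4)**2 = (-4 + s/8)**2)
N(X) = -X (N(X) = (X + 0)*(-1) = X*(-1) = -X)
v(I) = 961/16 (v(I) = (-32 + 6*(-5))**2/64 = (-32 - 30)**2/64 = (1/64)*(-62)**2 = (1/64)*3844 = 961/16)
o = 961/16 ≈ 60.063
(o + 34)**2 = (961/16 + 34)**2 = (1505/16)**2 = 2265025/256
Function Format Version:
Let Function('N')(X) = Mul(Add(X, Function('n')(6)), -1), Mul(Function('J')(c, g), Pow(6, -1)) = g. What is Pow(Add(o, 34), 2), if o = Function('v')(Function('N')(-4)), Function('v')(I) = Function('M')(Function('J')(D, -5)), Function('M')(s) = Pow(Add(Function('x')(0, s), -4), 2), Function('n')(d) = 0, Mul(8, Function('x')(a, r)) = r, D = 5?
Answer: Rational(2265025, 256) ≈ 8847.8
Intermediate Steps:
Function('x')(a, r) = Mul(Rational(1, 8), r)
Function('J')(c, g) = Mul(6, g)
Function('M')(s) = Pow(Add(-4, Mul(Rational(1, 8), s)), 2) (Function('M')(s) = Pow(Add(Mul(Rational(1, 8), s), -4), 2) = Pow(Add(-4, Mul(Rational(1, 8), s)), 2))
Function('N')(X) = Mul(-1, X) (Function('N')(X) = Mul(Add(X, 0), -1) = Mul(X, -1) = Mul(-1, X))
Function('v')(I) = Rational(961, 16) (Function('v')(I) = Mul(Rational(1, 64), Pow(Add(-32, Mul(6, -5)), 2)) = Mul(Rational(1, 64), Pow(Add(-32, -30), 2)) = Mul(Rational(1, 64), Pow(-62, 2)) = Mul(Rational(1, 64), 3844) = Rational(961, 16))
o = Rational(961, 16) ≈ 60.063
Pow(Add(o, 34), 2) = Pow(Add(Rational(961, 16), 34), 2) = Pow(Rational(1505, 16), 2) = Rational(2265025, 256)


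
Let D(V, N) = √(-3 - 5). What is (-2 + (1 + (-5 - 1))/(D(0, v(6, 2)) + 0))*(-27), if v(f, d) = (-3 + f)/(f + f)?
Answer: 54 - 135*I*√2/4 ≈ 54.0 - 47.73*I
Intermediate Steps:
v(f, d) = (-3 + f)/(2*f) (v(f, d) = (-3 + f)/((2*f)) = (-3 + f)*(1/(2*f)) = (-3 + f)/(2*f))
D(V, N) = 2*I*√2 (D(V, N) = √(-8) = 2*I*√2)
(-2 + (1 + (-5 - 1))/(D(0, v(6, 2)) + 0))*(-27) = (-2 + (1 + (-5 - 1))/(2*I*√2 + 0))*(-27) = (-2 + (1 - 6)/((2*I*√2)))*(-27) = (-2 - (-5)*I*√2/4)*(-27) = (-2 + 5*I*√2/4)*(-27) = 54 - 135*I*√2/4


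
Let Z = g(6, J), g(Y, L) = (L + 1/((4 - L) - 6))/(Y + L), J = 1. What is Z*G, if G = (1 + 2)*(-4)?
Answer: -8/7 ≈ -1.1429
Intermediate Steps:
G = -12 (G = 3*(-4) = -12)
g(Y, L) = (L + 1/(-2 - L))/(L + Y)
Z = 2/21 (Z = (-1 + 1² + 2*1)/(1² + 2*1 + 2*6 + 1*6) = (-1 + 1 + 2)/(1 + 2 + 12 + 6) = 2/21 ≈ 0.095238)
Z*G = (2/21)*(-12) = -8/7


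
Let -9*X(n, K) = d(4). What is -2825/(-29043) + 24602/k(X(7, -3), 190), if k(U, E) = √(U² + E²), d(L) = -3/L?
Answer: 2825/29043 + 295224*√5198401/5198401 ≈ 129.58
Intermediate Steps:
X(n, K) = 1/12 (X(n, K) = -(-1)/(3*4) = -⅑*(-¾) = 1/12)
k(U, E) = √(E² + U²)
-2825/(-29043) + 24602/k(X(7, -3), 190) = -2825/(-29043) + 24602/(√(190² + (1/12)²)) = -2825*(-1/29043) + 24602/(√(36100 + 1/144)) = 2825/29043 + 24602/(√(5198401/144)) = 2825/29043 + 24602/((√5198401/12)) = 2825/29043 + 24602*(12*√5198401/5198401) = 2825/29043 + 295224*√5198401/5198401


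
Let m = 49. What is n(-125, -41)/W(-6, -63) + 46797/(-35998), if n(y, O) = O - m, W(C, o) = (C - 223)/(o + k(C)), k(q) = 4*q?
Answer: -292580853/8243542 ≈ -35.492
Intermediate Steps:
W(C, o) = (-223 + C)/(o + 4*C) (W(C, o) = (C - 223)/(o + 4*C) = (-223 + C)/(o + 4*C))
n(y, O) = -49 + O (n(y, O) = O - 1*49 = O - 49 = -49 + O)
n(-125, -41)/W(-6, -63) + 46797/(-35998) = (-49 - 41)/(((-223 - 6)/(-63 + 4*(-6)))) + 46797/(-35998) = -90/(-229/(-63 - 24)) + 46797*(-1/35998) = -90/(-229/(-87)) - 46797/35998 = -90/((-1/87*(-229))) - 46797/35998 = -90/229/87 - 46797/35998 = -90*87/229 - 46797/35998 = -7830/229 - 46797/35998 = -292580853/8243542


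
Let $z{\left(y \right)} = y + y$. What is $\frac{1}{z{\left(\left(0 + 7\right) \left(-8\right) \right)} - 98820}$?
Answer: $- \frac{1}{98932} \approx -1.0108 \cdot 10^{-5}$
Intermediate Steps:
$z{\left(y \right)} = 2 y$
$\frac{1}{z{\left(\left(0 + 7\right) \left(-8\right) \right)} - 98820} = \frac{1}{2 \left(0 + 7\right) \left(-8\right) - 98820} = \frac{1}{2 \cdot 7 \left(-8\right) - 98820} = \frac{1}{2 \left(-56\right) - 98820} = \frac{1}{-112 - 98820} = \frac{1}{-98932} = - \frac{1}{98932}$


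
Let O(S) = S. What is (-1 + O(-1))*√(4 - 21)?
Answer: -2*I*√17 ≈ -8.2462*I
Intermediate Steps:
(-1 + O(-1))*√(4 - 21) = (-1 - 1)*√(4 - 21) = -2*I*√17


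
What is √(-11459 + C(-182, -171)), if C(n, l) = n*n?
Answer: √21665 ≈ 147.19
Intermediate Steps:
C(n, l) = n²
√(-11459 + C(-182, -171)) = √(-11459 + (-182)²) = √(-11459 + 33124) = √21665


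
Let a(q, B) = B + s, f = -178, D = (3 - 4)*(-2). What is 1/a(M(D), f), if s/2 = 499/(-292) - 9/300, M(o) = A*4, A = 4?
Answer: -1825/331197 ≈ -0.0055103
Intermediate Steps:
D = 2 (D = -1*(-2) = 2)
M(o) = 16 (M(o) = 4*4 = 16)
s = -6347/1825 (s = 2*(499/(-292) - 9/300) = 2*(499*(-1/292) - 9*1/300) = 2*(-499/292 - 3/100) = 2*(-6347/3650) = -6347/1825 ≈ -3.4778)
a(q, B) = -6347/1825 + B (a(q, B) = B - 6347/1825 = -6347/1825 + B)
1/a(M(D), f) = 1/(-6347/1825 - 178) = 1/(-331197/1825) = -1825/331197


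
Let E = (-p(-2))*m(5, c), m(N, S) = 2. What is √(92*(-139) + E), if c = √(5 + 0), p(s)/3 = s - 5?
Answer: I*√12746 ≈ 112.9*I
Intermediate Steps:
p(s) = -15 + 3*s (p(s) = 3*(s - 5) = 3*(-5 + s) = -15 + 3*s)
c = √5 ≈ 2.2361
E = 42 (E = -(-15 + 3*(-2))*2 = -(-15 - 6)*2 = -1*(-21)*2 = 21*2 = 42)
√(92*(-139) + E) = √(92*(-139) + 42) = √(-12788 + 42) = √(-12746) = I*√12746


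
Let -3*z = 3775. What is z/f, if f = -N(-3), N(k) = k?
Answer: -3775/9 ≈ -419.44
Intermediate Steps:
z = -3775/3 (z = -⅓*3775 = -3775/3 ≈ -1258.3)
f = 3 (f = -1*(-3) = 3)
z/f = -3775/3/3 = -3775/3*⅓ = -3775/9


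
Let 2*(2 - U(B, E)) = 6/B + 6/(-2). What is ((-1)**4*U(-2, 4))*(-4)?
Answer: -20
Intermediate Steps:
U(B, E) = 7/2 - 3/B (U(B, E) = 2 - (6/B + 6/(-2))/2 = 2 - (6/B + 6*(-1/2))/2 = 2 - (6/B - 3)/2 = 2 - (-3 + 6/B)/2 = 2 + (3/2 - 3/B) = 7/2 - 3/B)
((-1)**4*U(-2, 4))*(-4) = ((-1)**4*(7/2 - 3/(-2)))*(-4) = (1*(7/2 - 3*(-1/2)))*(-4) = (1*(7/2 + 3/2))*(-4) = (1*5)*(-4) = 5*(-4) = -20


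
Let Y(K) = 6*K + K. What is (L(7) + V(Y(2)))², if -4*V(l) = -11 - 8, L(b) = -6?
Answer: 25/16 ≈ 1.5625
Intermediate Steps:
Y(K) = 7*K
V(l) = 19/4 (V(l) = -(-11 - 8)/4 = -¼*(-19) = 19/4)
(L(7) + V(Y(2)))² = (-6 + 19/4)² = (-5/4)² = 25/16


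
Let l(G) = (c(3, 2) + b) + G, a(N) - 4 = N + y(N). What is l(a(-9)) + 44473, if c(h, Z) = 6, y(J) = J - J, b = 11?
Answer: 44485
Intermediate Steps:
y(J) = 0
a(N) = 4 + N (a(N) = 4 + (N + 0) = 4 + N)
l(G) = 17 + G (l(G) = (6 + 11) + G = 17 + G)
l(a(-9)) + 44473 = (17 + (4 - 9)) + 44473 = (17 - 5) + 44473 = 12 + 44473 = 44485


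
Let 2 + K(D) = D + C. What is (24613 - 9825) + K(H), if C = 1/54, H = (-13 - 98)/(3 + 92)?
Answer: 75846281/5130 ≈ 14785.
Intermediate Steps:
H = -111/95 ≈ -1.1684
C = 1/54 ≈ 0.018519
K(D) = -107/54 + D (K(D) = -2 + (D + 1/54) = -2 + (1/54 + D) = -107/54 + D)
(24613 - 9825) + K(H) = (24613 - 9825) + (-107/54 - 111/95) = 14788 - 16159/5130 = 75846281/5130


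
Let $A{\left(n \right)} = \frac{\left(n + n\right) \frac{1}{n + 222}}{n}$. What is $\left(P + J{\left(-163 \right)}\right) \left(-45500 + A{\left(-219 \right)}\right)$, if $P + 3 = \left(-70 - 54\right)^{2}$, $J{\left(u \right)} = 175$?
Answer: $- \frac{2122270904}{3} \approx -7.0742 \cdot 10^{8}$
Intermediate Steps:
$A{\left(n \right)} = \frac{2}{222 + n}$ ($A{\left(n \right)} = \frac{2 n \frac{1}{222 + n}}{n} = \frac{2}{222 + n}$)
$P = 15373$ ($P = -3 + \left(-70 - 54\right)^{2} = -3 + \left(-124\right)^{2} = -3 + 15376 = 15373$)
$\left(P + J{\left(-163 \right)}\right) \left(-45500 + A{\left(-219 \right)}\right) = \left(15373 + 175\right) \left(-45500 + \frac{2}{222 - 219}\right) = 15548 \left(-45500 + \frac{2}{3}\right) = 15548 \left(- \frac{136498}{3}\right) = - \frac{2122270904}{3}$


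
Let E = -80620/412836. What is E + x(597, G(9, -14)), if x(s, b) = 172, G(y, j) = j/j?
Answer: 17731793/103209 ≈ 171.80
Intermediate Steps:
G(y, j) = 1
E = -20155/103209 (E = -80620*1/412836 = -20155/103209 ≈ -0.19528)
E + x(597, G(9, -14)) = -20155/103209 + 172 = 17731793/103209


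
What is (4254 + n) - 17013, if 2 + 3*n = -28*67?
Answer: -13385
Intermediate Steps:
n = -626 (n = -⅔ + (-28*67)/3 = -⅔ + (⅓)*(-1876) = -⅔ - 1876/3 = -626)
(4254 + n) - 17013 = (4254 - 626) - 17013 = 3628 - 17013 = -13385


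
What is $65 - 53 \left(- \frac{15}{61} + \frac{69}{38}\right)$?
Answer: $- \frac{42197}{2318} \approx -18.204$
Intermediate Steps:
$65 - 53 \left(- \frac{15}{61} + \frac{69}{38}\right) = 65 - \frac{192867}{2318} = - \frac{42197}{2318}$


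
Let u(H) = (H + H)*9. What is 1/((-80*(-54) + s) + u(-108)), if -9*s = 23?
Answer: 9/21361 ≈ 0.00042133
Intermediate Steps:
s = -23/9 (s = -1/9*23 = -23/9 ≈ -2.5556)
u(H) = 18*H (u(H) = (2*H)*9 = 18*H)
1/((-80*(-54) + s) + u(-108)) = 1/((-80*(-54) - 23/9) + 18*(-108)) = 1/((4320 - 23/9) - 1944) = 1/(38857/9 - 1944) = 1/(21361/9) = 9/21361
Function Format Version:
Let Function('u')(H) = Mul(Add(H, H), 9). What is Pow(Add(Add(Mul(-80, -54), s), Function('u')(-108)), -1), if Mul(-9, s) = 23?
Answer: Rational(9, 21361) ≈ 0.00042133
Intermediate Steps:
s = Rational(-23, 9) (s = Mul(Rational(-1, 9), 23) = Rational(-23, 9) ≈ -2.5556)
Function('u')(H) = Mul(18, H) (Function('u')(H) = Mul(Mul(2, H), 9) = Mul(18, H))
Pow(Add(Add(Mul(-80, -54), s), Function('u')(-108)), -1) = Pow(Add(Add(Mul(-80, -54), Rational(-23, 9)), Mul(18, -108)), -1) = Pow(Add(Add(4320, Rational(-23, 9)), -1944), -1) = Pow(Add(Rational(38857, 9), -1944), -1) = Pow(Rational(21361, 9), -1) = Rational(9, 21361)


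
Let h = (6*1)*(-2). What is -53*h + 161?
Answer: 797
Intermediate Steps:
h = -12 (h = 6*(-2) = -12)
-53*h + 161 = -53*(-12) + 161 = 636 + 161 = 797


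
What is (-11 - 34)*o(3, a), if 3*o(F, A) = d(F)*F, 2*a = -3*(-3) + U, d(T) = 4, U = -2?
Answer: -180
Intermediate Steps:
a = 7/2 (a = (-3*(-3) - 2)/2 = (9 - 2)/2 = (½)*7 = 7/2 ≈ 3.5000)
o(F, A) = 4*F/3 (o(F, A) = (4*F)/3 = 4*F/3)
(-11 - 34)*o(3, a) = (-11 - 34)*((4/3)*3) = -45*4 = -180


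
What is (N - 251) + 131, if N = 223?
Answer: 103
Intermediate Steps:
(N - 251) + 131 = (223 - 251) + 131 = -28 + 131 = 103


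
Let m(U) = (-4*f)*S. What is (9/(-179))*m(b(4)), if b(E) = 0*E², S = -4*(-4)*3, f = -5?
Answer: -8640/179 ≈ -48.268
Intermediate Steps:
S = 48 (S = 16*3 = 48)
b(E) = 0
m(U) = 960 (m(U) = -4*(-5)*48 = 20*48 = 960)
(9/(-179))*m(b(4)) = (9/(-179))*960 = (9*(-1/179))*960 = -9/179*960 = -8640/179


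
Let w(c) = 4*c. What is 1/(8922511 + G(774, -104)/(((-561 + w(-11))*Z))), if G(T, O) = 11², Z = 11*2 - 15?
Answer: 35/312287884 ≈ 1.1208e-7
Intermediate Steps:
Z = 7 (Z = 22 - 15 = 7)
G(T, O) = 121
1/(8922511 + G(774, -104)/(((-561 + w(-11))*Z))) = 1/(8922511 + 121/(((-561 + 4*(-11))*7))) = 1/(8922511 + 121/(((-561 - 44)*7))) = 1/(8922511 + 121/((-605*7))) = 1/(8922511 + 121/(-4235)) = 1/(8922511 + 121*(-1/4235)) = 1/(8922511 - 1/35) = 1/(312287884/35) = 35/312287884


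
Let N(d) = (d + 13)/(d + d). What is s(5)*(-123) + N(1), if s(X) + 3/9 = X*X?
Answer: -3027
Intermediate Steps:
N(d) = (13 + d)/(2*d) (N(d) = (13 + d)/((2*d)) = (13 + d)*(1/(2*d)) = (13 + d)/(2*d))
s(X) = -⅓ + X² (s(X) = -⅓ + X*X = -⅓ + X²)
s(5)*(-123) + N(1) = (-⅓ + 5²)*(-123) + (½)*(13 + 1)/1 = (-⅓ + 25)*(-123) + (½)*1*14 = (74/3)*(-123) + 7 = -3034 + 7 = -3027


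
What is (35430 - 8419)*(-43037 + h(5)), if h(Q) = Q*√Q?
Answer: -1162472407 + 135055*√5 ≈ -1.1622e+9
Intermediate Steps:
h(Q) = Q^(3/2)
(35430 - 8419)*(-43037 + h(5)) = (35430 - 8419)*(-43037 + 5^(3/2)) = 27011*(-43037 + 5*√5) = -1162472407 + 135055*√5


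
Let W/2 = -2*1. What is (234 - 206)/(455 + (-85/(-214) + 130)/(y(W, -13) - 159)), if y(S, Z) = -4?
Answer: 976696/15843405 ≈ 0.061647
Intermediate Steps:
W = -4 (W = 2*(-2*1) = 2*(-2) = -4)
(234 - 206)/(455 + (-85/(-214) + 130)/(y(W, -13) - 159)) = (234 - 206)/(455 + (-85/(-214) + 130)/(-4 - 159)) = 28/(455 + (-85*(-1/214) + 130)/(-163)) = 28/(455 + (85/214 + 130)*(-1/163)) = 28/(455 + (27905/214)*(-1/163)) = 28/(455 - 27905/34882) = 28/(15843405/34882) = 28*(34882/15843405) = 976696/15843405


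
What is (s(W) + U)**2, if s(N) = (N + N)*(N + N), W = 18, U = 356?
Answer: 2729104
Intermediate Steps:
s(N) = 4*N**2 (s(N) = (2*N)*(2*N) = 4*N**2)
(s(W) + U)**2 = (4*18**2 + 356)**2 = (4*324 + 356)**2 = (1296 + 356)**2 = 1652**2 = 2729104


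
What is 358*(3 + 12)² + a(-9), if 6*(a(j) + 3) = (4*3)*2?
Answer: 80551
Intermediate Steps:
a(j) = 1 (a(j) = -3 + ((4*3)*2)/6 = -3 + (12*2)/6 = -3 + (⅙)*24 = -3 + 4 = 1)
358*(3 + 12)² + a(-9) = 358*(3 + 12)² + 1 = 358*15² + 1 = 358*225 + 1 = 80550 + 1 = 80551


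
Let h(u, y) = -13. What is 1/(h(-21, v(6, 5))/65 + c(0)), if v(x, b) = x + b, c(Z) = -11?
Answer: -5/56 ≈ -0.089286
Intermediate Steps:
v(x, b) = b + x
1/(h(-21, v(6, 5))/65 + c(0)) = 1/(-13/65 - 11) = 1/(-13*1/65 - 11) = 1/(-⅕ - 11) = 1/(-56/5) = -5/56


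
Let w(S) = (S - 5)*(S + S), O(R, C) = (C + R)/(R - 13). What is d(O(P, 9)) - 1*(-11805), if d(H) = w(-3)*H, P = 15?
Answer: 12381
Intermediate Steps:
O(R, C) = (C + R)/(-13 + R)
w(S) = 2*S*(-5 + S) (w(S) = (-5 + S)*(2*S) = 2*S*(-5 + S))
d(H) = 48*H (d(H) = (2*(-3)*(-5 - 3))*H = (2*(-3)*(-8))*H = 48*H)
d(O(P, 9)) - 1*(-11805) = 48*((9 + 15)/(-13 + 15)) - 1*(-11805) = 48*(24/2) + 11805 = 48*((½)*24) + 11805 = 48*12 + 11805 = 576 + 11805 = 12381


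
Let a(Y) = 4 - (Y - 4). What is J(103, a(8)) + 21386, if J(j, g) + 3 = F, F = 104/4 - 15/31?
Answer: 663664/31 ≈ 21409.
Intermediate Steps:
a(Y) = 8 - Y (a(Y) = 4 - (-4 + Y) = 4 + (4 - Y) = 8 - Y)
F = 791/31 (F = 104*(¼) - 15*1/31 = 26 - 15/31 = 791/31 ≈ 25.516)
J(j, g) = 698/31 (J(j, g) = -3 + 791/31 = 698/31)
J(103, a(8)) + 21386 = 698/31 + 21386 = 663664/31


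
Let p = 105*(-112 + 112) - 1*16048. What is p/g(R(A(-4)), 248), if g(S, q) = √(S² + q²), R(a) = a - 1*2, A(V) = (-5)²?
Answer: -944*√62033/3649 ≈ -64.433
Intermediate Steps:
A(V) = 25
R(a) = -2 + a (R(a) = a - 2 = -2 + a)
p = -16048 (p = 105*0 - 16048 = 0 - 16048 = -16048)
p/g(R(A(-4)), 248) = -16048/√((-2 + 25)² + 248²) = -16048/√(23² + 61504) = -16048/√(529 + 61504) = -16048*√62033/62033 = -944*√62033/3649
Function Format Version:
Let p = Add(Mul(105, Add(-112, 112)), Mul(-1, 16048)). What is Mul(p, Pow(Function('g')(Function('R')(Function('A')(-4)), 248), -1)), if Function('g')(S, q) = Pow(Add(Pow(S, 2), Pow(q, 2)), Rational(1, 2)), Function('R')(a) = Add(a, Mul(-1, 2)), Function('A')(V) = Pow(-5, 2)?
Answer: Mul(Rational(-944, 3649), Pow(62033, Rational(1, 2))) ≈ -64.433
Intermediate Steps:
Function('A')(V) = 25
Function('R')(a) = Add(-2, a) (Function('R')(a) = Add(a, -2) = Add(-2, a))
p = -16048 (p = Add(Mul(105, 0), -16048) = Add(0, -16048) = -16048)
Mul(p, Pow(Function('g')(Function('R')(Function('A')(-4)), 248), -1)) = Mul(-16048, Pow(Pow(Add(Pow(Add(-2, 25), 2), Pow(248, 2)), Rational(1, 2)), -1)) = Mul(-16048, Pow(Pow(Add(Pow(23, 2), 61504), Rational(1, 2)), -1)) = Mul(-16048, Pow(Pow(Add(529, 61504), Rational(1, 2)), -1)) = Mul(-16048, Pow(Pow(62033, Rational(1, 2)), -1)) = Mul(-16048, Mul(Rational(1, 62033), Pow(62033, Rational(1, 2)))) = Mul(Rational(-944, 3649), Pow(62033, Rational(1, 2)))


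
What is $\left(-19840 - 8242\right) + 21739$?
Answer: $-6343$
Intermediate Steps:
$\left(-19840 - 8242\right) + 21739 = -28082 + 21739 = -6343$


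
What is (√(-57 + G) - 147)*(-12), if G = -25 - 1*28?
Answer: 1764 - 12*I*√110 ≈ 1764.0 - 125.86*I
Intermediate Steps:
G = -53 (G = -25 - 28 = -53)
(√(-57 + G) - 147)*(-12) = (√(-57 - 53) - 147)*(-12) = (√(-110) - 147)*(-12) = (I*√110 - 147)*(-12) = (-147 + I*√110)*(-12) = 1764 - 12*I*√110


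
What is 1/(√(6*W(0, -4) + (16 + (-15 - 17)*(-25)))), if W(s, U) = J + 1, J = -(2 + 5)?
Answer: √195/390 ≈ 0.035806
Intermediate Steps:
J = -7 (J = -1*7 = -7)
W(s, U) = -6 (W(s, U) = -7 + 1 = -6)
1/(√(6*W(0, -4) + (16 + (-15 - 17)*(-25)))) = 1/(√(6*(-6) + (16 + (-15 - 17)*(-25)))) = 1/(√(-36 + (16 - 32*(-25)))) = 1/(√(-36 + (16 + 800))) = 1/(√(-36 + 816)) = 1/(√780) = 1/(2*√195) = √195/390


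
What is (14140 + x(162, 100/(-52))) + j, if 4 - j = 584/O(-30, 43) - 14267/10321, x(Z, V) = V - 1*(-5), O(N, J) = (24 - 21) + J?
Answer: 43622669613/3085979 ≈ 14136.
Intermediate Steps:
O(N, J) = 3 + J
x(Z, V) = 5 + V (x(Z, V) = V + 5 = 5 + V)
j = -1736059/237383 (j = 4 - (584/(3 + 43) - 14267/10321) = 4 - (584/46 - 14267*1/10321) = 4 - (584*(1/46) - 14267/10321) = 4 - (292/23 - 14267/10321) = 4 - 1*2685591/237383 = 4 - 2685591/237383 = -1736059/237383 ≈ -7.3133)
(14140 + x(162, 100/(-52))) + j = (14140 + (5 + 100/(-52))) - 1736059/237383 = (14140 + (5 + 100*(-1/52))) - 1736059/237383 = (14140 + (5 - 25/13)) - 1736059/237383 = (14140 + 40/13) - 1736059/237383 = 183860/13 - 1736059/237383 = 43622669613/3085979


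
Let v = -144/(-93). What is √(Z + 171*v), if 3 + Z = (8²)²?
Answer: √4187821/31 ≈ 66.013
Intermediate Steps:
v = 48/31 (v = -144*(-1/93) = 48/31 ≈ 1.5484)
Z = 4093 (Z = -3 + (8²)² = -3 + 64² = -3 + 4096 = 4093)
√(Z + 171*v) = √(4093 + 171*(48/31)) = √(4093 + 8208/31) = √(135091/31) = √4187821/31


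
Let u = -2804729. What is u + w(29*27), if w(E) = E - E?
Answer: -2804729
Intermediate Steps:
w(E) = 0
u + w(29*27) = -2804729 + 0 = -2804729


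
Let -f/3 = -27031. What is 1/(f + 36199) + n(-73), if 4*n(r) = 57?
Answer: 417853/29323 ≈ 14.250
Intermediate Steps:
f = 81093 (f = -3*(-27031) = 81093)
n(r) = 57/4 (n(r) = (¼)*57 = 57/4)
1/(f + 36199) + n(-73) = 1/(81093 + 36199) + 57/4 = 1/117292 + 57/4 = 417853/29323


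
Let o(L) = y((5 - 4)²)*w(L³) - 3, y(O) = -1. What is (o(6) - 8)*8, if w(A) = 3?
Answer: -112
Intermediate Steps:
o(L) = -6 (o(L) = -1*3 - 3 = -3 - 3 = -6)
(o(6) - 8)*8 = (-6 - 8)*8 = -14*8 = -112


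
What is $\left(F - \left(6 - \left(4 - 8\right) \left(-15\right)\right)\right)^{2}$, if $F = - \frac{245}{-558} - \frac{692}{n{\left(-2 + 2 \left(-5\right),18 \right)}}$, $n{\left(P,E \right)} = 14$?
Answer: $\frac{383024041}{15256836} \approx 25.105$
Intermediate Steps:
$F = - \frac{191353}{3906}$ ($F = - \frac{245}{-558} - \frac{692}{14} = \left(-245\right) \left(- \frac{1}{558}\right) - \frac{346}{7} = \frac{245}{558} - \frac{346}{7} = - \frac{191353}{3906} \approx -48.99$)
$\left(F - \left(6 - \left(4 - 8\right) \left(-15\right)\right)\right)^{2} = \left(- \frac{191353}{3906} - \left(6 - \left(4 - 8\right) \left(-15\right)\right)\right)^{2} = \left(- \frac{191353}{3906} - -54\right)^{2} = \left(- \frac{191353}{3906} + \left(-6 + 60\right)\right)^{2} = \left(- \frac{191353}{3906} + 54\right)^{2} = \left(\frac{19571}{3906}\right)^{2} = \frac{383024041}{15256836}$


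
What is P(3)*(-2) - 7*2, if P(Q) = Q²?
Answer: -32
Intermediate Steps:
P(3)*(-2) - 7*2 = 3²*(-2) - 7*2 = 9*(-2) - 14 = -18 - 14 = -32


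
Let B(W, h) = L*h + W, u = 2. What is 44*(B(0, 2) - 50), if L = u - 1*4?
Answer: -2376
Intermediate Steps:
L = -2 (L = 2 - 1*4 = 2 - 4 = -2)
B(W, h) = W - 2*h (B(W, h) = -2*h + W = W - 2*h)
44*(B(0, 2) - 50) = 44*((0 - 2*2) - 50) = 44*((0 - 4) - 50) = 44*(-4 - 50) = 44*(-54) = -2376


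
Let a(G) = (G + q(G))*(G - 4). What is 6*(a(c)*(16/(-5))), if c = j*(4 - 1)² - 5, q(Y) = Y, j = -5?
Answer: -103680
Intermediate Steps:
c = -50 (c = -5*(4 - 1)² - 5 = -5*3² - 5 = -5*9 - 5 = -45 - 5 = -50)
a(G) = 2*G*(-4 + G) (a(G) = (G + G)*(G - 4) = (2*G)*(-4 + G) = 2*G*(-4 + G))
6*(a(c)*(16/(-5))) = 6*((2*(-50)*(-4 - 50))*(16/(-5))) = 6*((2*(-50)*(-54))*(16*(-⅕))) = 6*(5400*(-16/5)) = 6*(-17280) = -103680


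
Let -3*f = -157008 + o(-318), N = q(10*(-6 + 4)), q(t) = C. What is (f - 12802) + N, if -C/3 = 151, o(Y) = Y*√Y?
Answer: 39081 + 106*I*√318 ≈ 39081.0 + 1890.3*I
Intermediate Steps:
o(Y) = Y^(3/2)
C = -453 (C = -3*151 = -453)
q(t) = -453
N = -453
f = 52336 + 106*I*√318 (f = -(-157008 + (-318)^(3/2))/3 = -(-157008 - 318*I*√318)/3 = 52336 + 106*I*√318 ≈ 52336.0 + 1890.3*I)
(f - 12802) + N = ((52336 + 106*I*√318) - 12802) - 453 = (39534 + 106*I*√318) - 453 = 39081 + 106*I*√318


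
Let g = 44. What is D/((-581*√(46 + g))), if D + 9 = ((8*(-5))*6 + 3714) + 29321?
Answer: -16393*√10/8715 ≈ -5.9483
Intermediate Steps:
D = 32786 (D = -9 + (((8*(-5))*6 + 3714) + 29321) = -9 + ((-40*6 + 3714) + 29321) = -9 + ((-240 + 3714) + 29321) = -9 + (3474 + 29321) = -9 + 32795 = 32786)
D/((-581*√(46 + g))) = 32786/((-581*√(46 + 44))) = 32786/((-1743*√10)) = 32786*(-√10/17430) = -16393*√10/8715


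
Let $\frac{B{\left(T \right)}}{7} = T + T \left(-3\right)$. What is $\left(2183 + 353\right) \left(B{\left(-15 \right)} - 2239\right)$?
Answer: $-5145544$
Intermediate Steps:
$B{\left(T \right)} = - 14 T$ ($B{\left(T \right)} = 7 \left(T + T \left(-3\right)\right) = 7 \left(T - 3 T\right) = 7 \left(- 2 T\right) = - 14 T$)
$\left(2183 + 353\right) \left(B{\left(-15 \right)} - 2239\right) = \left(2183 + 353\right) \left(\left(-14\right) \left(-15\right) - 2239\right) = 2536 \left(210 - 2239\right) = 2536 \left(-2029\right) = -5145544$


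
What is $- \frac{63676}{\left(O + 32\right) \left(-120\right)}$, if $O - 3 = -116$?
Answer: $- \frac{15919}{2430} \approx -6.551$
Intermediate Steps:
$O = -113$ ($O = 3 - 116 = -113$)
$- \frac{63676}{\left(O + 32\right) \left(-120\right)} = - \frac{63676}{\left(-113 + 32\right) \left(-120\right)} = - \frac{63676}{\left(-81\right) \left(-120\right)} = - \frac{63676}{9720} = \left(-63676\right) \frac{1}{9720} = - \frac{15919}{2430}$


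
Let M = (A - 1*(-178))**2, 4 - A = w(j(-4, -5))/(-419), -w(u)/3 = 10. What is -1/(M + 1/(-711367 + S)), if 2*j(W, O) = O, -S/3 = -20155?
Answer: -114273006022/3782201448026007 ≈ -3.0213e-5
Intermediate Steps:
S = 60465 (S = -3*(-20155) = 60465)
j(W, O) = O/2
w(u) = -30 (w(u) = -3*10 = -30)
A = 1646/419 (A = 4 - (-30)/(-419) = 4 - (-30)*(-1)/419 = 4 - 1*30/419 = 4 - 30/419 = 1646/419 ≈ 3.9284)
M = 5810707984/175561 (M = (1646/419 - 1*(-178))**2 = (1646/419 + 178)**2 = (76228/419)**2 = 5810707984/175561 ≈ 33098.)
-1/(M + 1/(-711367 + S)) = -1/(5810707984/175561 + 1/(-711367 + 60465)) = -1/(5810707984/175561 + 1/(-650902)) = -1/(5810707984/175561 - 1/650902) = -1/3782201448026007/114273006022 = -1*114273006022/3782201448026007 = -114273006022/3782201448026007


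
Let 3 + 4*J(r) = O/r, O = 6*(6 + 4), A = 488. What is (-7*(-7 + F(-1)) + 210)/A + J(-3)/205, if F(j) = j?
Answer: 12931/25010 ≈ 0.51703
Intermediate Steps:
O = 60 (O = 6*10 = 60)
J(r) = -¾ + 15/r (J(r) = -¾ + (60/r)/4 = -¾ + 15/r)
(-7*(-7 + F(-1)) + 210)/A + J(-3)/205 = (-7*(-7 - 1) + 210)/488 + (-¾ + 15/(-3))/205 = (-7*(-8) + 210)*(1/488) + (-¾ + 15*(-⅓))*(1/205) = (56 + 210)*(1/488) + (-¾ - 5)*(1/205) = 266*(1/488) - 23/4*1/205 = 133/244 - 23/820 = 12931/25010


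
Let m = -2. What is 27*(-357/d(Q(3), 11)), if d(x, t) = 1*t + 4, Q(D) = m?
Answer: -3213/5 ≈ -642.60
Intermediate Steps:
Q(D) = -2
d(x, t) = 4 + t (d(x, t) = t + 4 = 4 + t)
27*(-357/d(Q(3), 11)) = 27*(-357/(4 + 11)) = 27*(-357/15) = 27*(-357*1/15) = 27*(-119/5) = -3213/5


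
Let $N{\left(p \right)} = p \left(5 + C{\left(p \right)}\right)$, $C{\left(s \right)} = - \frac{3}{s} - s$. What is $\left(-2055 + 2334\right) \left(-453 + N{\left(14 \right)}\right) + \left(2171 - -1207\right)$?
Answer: $-159000$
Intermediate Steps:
$C{\left(s \right)} = - s - \frac{3}{s}$
$N{\left(p \right)} = p \left(5 - p - \frac{3}{p}\right)$ ($N{\left(p \right)} = p \left(5 - \left(p + \frac{3}{p}\right)\right) = p \left(5 - p - \frac{3}{p}\right)$)
$\left(-2055 + 2334\right) \left(-453 + N{\left(14 \right)}\right) + \left(2171 - -1207\right) = \left(-2055 + 2334\right) \left(-453 - \left(3 + 14 \left(-5 + 14\right)\right)\right) + \left(2171 - -1207\right) = 279 \left(-453 - \left(3 + 14 \cdot 9\right)\right) + \left(2171 + 1207\right) = 279 \left(-453 - 129\right) + 3378 = 279 \left(-582\right) + 3378 = -162378 + 3378 = -159000$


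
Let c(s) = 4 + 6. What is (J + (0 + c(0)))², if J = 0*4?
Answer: 100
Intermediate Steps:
c(s) = 10
J = 0
(J + (0 + c(0)))² = (0 + (0 + 10))² = (0 + 10)² = 10² = 100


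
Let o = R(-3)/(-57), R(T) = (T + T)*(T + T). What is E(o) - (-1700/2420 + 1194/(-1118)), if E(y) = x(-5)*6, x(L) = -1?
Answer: -286082/67639 ≈ -4.2295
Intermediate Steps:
R(T) = 4*T² (R(T) = (2*T)*(2*T) = 4*T²)
o = -12/19 (o = (4*(-3)²)/(-57) = (4*9)*(-1/57) = 36*(-1/57) = -12/19 ≈ -0.63158)
E(y) = -6 (E(y) = -1*6 = -6)
E(o) - (-1700/2420 + 1194/(-1118)) = -6 - (-1700/2420 + 1194/(-1118)) = -6 - (-1700*1/2420 + 1194*(-1/1118)) = -6 - (-85/121 - 597/559) = -6 - 1*(-119752/67639) = -6 + 119752/67639 = -286082/67639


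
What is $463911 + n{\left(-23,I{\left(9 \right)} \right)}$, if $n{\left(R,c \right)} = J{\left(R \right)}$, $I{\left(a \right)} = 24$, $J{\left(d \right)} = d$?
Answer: $463888$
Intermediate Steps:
$n{\left(R,c \right)} = R$
$463911 + n{\left(-23,I{\left(9 \right)} \right)} = 463911 - 23 = 463888$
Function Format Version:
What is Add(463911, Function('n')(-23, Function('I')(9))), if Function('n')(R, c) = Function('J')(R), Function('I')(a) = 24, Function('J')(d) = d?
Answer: 463888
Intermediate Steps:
Function('n')(R, c) = R
Add(463911, Function('n')(-23, Function('I')(9))) = Add(463911, -23) = 463888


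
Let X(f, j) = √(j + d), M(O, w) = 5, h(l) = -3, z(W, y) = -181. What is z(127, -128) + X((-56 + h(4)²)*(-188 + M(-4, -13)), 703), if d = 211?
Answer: -181 + √914 ≈ -150.77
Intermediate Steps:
X(f, j) = √(211 + j) (X(f, j) = √(j + 211) = √(211 + j))
z(127, -128) + X((-56 + h(4)²)*(-188 + M(-4, -13)), 703) = -181 + √(211 + 703) = -181 + √914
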